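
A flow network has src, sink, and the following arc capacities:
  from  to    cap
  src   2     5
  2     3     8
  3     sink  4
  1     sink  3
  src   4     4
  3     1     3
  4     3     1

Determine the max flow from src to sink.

Augment src→2→3→sink: bottleneck 4. Total 4.
Augment src→2→3→1→sink: bottleneck 1. Total 5.
Augment src→4→3→1→sink: bottleneck 1. Total 6.
No augmenting path remains in the residual graph.

6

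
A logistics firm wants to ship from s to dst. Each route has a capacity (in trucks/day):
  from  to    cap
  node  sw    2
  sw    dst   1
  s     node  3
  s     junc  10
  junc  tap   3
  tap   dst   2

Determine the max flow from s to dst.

Augment s→node→sw→dst: bottleneck 1. Total 1.
Augment s→junc→tap→dst: bottleneck 2. Total 3.
No augmenting path remains in the residual graph.

3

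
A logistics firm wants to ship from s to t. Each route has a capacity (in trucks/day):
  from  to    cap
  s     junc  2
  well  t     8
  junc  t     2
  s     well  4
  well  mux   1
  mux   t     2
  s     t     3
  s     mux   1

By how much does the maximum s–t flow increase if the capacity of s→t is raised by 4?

4

Original max flow = 10.
After raising cap(s→t), augmenting paths through that edge carry 4 more units.
New max flow = 14. Increase = 4.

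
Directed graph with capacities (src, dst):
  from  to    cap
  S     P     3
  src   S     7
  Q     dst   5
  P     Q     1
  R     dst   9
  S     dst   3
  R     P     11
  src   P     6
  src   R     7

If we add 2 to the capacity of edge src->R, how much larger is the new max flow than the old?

Original max flow = 11.
After raising cap(src->R), augmenting paths through that edge carry 2 more units.
New max flow = 13. Increase = 2.

2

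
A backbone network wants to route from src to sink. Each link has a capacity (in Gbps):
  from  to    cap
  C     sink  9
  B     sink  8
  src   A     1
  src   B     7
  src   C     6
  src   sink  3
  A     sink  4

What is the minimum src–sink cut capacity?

Max flow = 17 (via 4 augmenting paths).
In the residual at optimum, the set reachable from src is {src}.
Cut edges: src→C (cap 6), src→A (cap 1), src→B (cap 7), src→sink (cap 3). Sum = 17.

17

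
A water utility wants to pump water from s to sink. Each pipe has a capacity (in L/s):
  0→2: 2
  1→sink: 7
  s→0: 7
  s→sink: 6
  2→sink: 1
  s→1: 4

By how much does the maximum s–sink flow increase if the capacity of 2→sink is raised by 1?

Original max flow = 11.
After raising cap(2→sink), augmenting paths through that edge carry 1 more unit.
New max flow = 12. Increase = 1.

1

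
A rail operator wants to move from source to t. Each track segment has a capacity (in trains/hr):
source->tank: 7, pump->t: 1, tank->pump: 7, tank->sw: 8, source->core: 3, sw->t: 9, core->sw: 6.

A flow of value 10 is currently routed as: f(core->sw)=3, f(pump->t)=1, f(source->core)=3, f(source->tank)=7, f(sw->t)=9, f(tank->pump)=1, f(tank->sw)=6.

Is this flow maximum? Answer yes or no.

Residual reachable from source: {source}; t is not reachable.
Saturated cut: source->tank, source->core with total capacity 10 = current flow value. Flow is maximum.

Yes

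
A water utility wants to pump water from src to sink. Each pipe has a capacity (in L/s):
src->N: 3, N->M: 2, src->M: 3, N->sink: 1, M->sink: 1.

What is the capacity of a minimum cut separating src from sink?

2

Max flow = 2 (via 2 augmenting paths).
In the residual at optimum, the set reachable from src is {M, N, src}.
Cut edges: N->sink (cap 1), M->sink (cap 1). Sum = 2.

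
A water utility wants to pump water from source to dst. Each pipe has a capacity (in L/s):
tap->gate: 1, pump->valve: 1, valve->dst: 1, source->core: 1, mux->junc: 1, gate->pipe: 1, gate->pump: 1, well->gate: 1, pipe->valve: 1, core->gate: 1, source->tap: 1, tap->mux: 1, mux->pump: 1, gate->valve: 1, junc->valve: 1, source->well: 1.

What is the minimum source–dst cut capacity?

Max flow = 1 (via 1 augmenting path).
In the residual at optimum, the set reachable from source is {core, gate, junc, mux, pipe, pump, source, tap, valve, well}.
Cut edges: valve->dst (cap 1). Sum = 1.

1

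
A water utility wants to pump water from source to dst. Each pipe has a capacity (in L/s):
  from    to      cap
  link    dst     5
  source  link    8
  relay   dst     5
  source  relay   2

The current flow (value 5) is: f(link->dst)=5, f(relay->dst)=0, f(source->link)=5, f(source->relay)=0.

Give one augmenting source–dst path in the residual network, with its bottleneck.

Residual along source->relay->dst: source->relay: 2, relay->dst: 5.
Bottleneck = min = 2.

source->relay->dst, bottleneck 2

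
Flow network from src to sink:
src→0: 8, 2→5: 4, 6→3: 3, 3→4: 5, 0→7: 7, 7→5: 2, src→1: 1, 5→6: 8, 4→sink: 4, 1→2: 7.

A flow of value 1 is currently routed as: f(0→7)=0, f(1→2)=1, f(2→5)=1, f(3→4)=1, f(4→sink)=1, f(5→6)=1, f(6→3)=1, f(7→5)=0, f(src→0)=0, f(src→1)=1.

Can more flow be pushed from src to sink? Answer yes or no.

Residual path src→0→7→5→6→3→4→sink has bottleneck 2 > 0.
Pushing 2 along it raises the flow to 3, so the given flow is not maximum.

Yes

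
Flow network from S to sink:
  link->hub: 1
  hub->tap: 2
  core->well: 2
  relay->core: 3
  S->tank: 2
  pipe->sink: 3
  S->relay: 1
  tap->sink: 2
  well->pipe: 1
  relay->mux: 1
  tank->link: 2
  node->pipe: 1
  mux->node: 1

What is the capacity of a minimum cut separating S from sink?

2

Max flow = 2 (via 2 augmenting paths).
In the residual at optimum, the set reachable from S is {S, link, tank}.
Cut edges: link->hub (cap 1), S->relay (cap 1). Sum = 2.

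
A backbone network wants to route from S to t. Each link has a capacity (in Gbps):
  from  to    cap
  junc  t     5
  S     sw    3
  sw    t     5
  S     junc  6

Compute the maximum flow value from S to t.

Augment S->junc->t: bottleneck 5. Total 5.
Augment S->sw->t: bottleneck 3. Total 8.
No augmenting path remains in the residual graph.

8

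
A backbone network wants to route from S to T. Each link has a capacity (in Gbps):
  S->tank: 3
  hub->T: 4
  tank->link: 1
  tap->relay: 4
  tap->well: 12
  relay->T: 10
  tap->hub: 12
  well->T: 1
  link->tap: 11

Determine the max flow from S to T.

Augment S->tank->link->tap->relay->T: bottleneck 1. Total 1.
No augmenting path remains in the residual graph.

1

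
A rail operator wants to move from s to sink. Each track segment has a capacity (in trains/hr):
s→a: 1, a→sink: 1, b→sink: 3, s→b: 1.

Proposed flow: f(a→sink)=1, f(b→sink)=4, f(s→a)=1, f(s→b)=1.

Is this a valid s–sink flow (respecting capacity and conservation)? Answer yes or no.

No

Capacity violated on b→sink: flow 4 > capacity 3.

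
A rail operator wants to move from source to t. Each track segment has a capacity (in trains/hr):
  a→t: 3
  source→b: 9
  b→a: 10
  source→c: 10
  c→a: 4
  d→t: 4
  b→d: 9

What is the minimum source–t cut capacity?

Max flow = 7 (via 2 augmenting paths).
In the residual at optimum, the set reachable from source is {a, b, c, d, source}.
Cut edges: a→t (cap 3), d→t (cap 4). Sum = 7.

7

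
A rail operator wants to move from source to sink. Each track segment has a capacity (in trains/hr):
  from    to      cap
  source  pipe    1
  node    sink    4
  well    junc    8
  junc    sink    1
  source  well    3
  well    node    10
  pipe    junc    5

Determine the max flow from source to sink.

Augment source→well→node→sink: bottleneck 3. Total 3.
Augment source→pipe→junc→sink: bottleneck 1. Total 4.
No augmenting path remains in the residual graph.

4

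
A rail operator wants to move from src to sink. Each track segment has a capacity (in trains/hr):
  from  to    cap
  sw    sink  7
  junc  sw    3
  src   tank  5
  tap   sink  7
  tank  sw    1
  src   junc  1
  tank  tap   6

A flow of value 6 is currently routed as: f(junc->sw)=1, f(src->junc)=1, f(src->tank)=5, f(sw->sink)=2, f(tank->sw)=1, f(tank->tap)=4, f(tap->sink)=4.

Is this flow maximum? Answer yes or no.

Yes

Residual reachable from src: {src}; sink is not reachable.
Saturated cut: src->junc, src->tank with total capacity 6 = current flow value. Flow is maximum.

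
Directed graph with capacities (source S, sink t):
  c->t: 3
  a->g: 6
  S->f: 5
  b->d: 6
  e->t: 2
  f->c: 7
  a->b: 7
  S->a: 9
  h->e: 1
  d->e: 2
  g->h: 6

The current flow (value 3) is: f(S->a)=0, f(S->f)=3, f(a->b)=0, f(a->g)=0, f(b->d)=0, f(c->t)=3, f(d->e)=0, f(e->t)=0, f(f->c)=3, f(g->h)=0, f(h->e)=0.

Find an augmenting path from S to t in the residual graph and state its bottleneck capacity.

Residual along S->a->g->h->e->t: S->a: 9, a->g: 6, g->h: 6, h->e: 1, e->t: 2.
Bottleneck = min = 1.

S->a->g->h->e->t, bottleneck 1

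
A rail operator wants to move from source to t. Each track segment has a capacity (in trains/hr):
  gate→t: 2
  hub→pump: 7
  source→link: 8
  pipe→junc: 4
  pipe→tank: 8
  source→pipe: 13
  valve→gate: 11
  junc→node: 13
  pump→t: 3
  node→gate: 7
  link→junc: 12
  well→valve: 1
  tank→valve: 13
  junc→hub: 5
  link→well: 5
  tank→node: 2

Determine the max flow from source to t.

Augment source→pipe→tank→valve→gate→t: bottleneck 2. Total 2.
Augment source→pipe→junc→hub→pump→t: bottleneck 3. Total 5.
No augmenting path remains in the residual graph.

5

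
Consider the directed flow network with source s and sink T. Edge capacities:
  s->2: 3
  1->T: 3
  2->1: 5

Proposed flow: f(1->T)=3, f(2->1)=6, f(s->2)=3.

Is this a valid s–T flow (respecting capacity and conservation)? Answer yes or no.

No

Capacity violated on 2->1: flow 6 > capacity 5.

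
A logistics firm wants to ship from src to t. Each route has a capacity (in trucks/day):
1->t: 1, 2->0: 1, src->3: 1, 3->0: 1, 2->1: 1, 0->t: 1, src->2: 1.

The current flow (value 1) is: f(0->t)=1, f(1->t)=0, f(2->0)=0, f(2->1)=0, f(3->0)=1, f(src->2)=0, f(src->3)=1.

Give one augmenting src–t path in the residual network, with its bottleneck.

Residual along src->2->1->t: src->2: 1, 2->1: 1, 1->t: 1.
Bottleneck = min = 1.

src->2->1->t, bottleneck 1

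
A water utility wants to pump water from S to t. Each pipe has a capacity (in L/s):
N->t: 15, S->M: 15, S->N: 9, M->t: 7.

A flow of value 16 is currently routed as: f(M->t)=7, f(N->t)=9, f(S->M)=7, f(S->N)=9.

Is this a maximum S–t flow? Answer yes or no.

Residual reachable from S: {M, S}; t is not reachable.
Saturated cut: S->N, M->t with total capacity 16 = current flow value. Flow is maximum.

Yes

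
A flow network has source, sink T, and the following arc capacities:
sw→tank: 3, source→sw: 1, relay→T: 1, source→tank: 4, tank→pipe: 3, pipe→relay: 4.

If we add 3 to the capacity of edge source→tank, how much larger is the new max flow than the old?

0

Original max flow = 1.
Edge source→tank does not cross the min cut (source side {pipe, relay, source, sw, tank}), so extra capacity there cannot help.
New max flow = 1. Increase = 0.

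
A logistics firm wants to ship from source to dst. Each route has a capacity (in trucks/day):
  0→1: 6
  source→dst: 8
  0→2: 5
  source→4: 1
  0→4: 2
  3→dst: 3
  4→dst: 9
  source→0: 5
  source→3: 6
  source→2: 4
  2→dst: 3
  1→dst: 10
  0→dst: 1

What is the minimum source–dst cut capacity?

Max flow = 20 (via 7 augmenting paths).
In the residual at optimum, the set reachable from source is {2, 3, source}.
Cut edges: source→0 (cap 5), source→4 (cap 1), source→dst (cap 8), 2→dst (cap 3), 3→dst (cap 3). Sum = 20.

20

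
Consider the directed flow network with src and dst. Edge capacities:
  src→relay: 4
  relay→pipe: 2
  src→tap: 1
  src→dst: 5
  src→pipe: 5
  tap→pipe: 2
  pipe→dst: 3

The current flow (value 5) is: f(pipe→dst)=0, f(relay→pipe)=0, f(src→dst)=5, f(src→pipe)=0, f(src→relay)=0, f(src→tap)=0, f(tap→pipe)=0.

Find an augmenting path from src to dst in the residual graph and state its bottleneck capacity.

Residual along src→pipe→dst: src→pipe: 5, pipe→dst: 3.
Bottleneck = min = 3.

src→pipe→dst, bottleneck 3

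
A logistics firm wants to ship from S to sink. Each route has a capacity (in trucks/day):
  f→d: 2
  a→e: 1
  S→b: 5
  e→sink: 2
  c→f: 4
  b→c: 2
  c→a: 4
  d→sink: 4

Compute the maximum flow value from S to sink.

Augment S→b→c→a→e→sink: bottleneck 1. Total 1.
Augment S→b→c→f→d→sink: bottleneck 1. Total 2.
No augmenting path remains in the residual graph.

2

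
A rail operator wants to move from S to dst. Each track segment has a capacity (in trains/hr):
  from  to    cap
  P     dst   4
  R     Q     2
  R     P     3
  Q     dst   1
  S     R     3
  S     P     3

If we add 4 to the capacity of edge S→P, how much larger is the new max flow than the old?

Original max flow = 5.
Edge S→P does not cross the min cut (source side {P, Q, R, S}), so extra capacity there cannot help.
New max flow = 5. Increase = 0.

0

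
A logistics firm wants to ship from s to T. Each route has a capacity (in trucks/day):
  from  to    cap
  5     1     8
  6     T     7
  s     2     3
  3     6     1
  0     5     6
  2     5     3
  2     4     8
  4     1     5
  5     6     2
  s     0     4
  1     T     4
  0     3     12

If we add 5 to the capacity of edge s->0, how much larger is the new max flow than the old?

Original max flow = 7.
Even with extra capacity on s->0, another cut of capacity 7 remains binding.
New max flow = 7. Increase = 0.

0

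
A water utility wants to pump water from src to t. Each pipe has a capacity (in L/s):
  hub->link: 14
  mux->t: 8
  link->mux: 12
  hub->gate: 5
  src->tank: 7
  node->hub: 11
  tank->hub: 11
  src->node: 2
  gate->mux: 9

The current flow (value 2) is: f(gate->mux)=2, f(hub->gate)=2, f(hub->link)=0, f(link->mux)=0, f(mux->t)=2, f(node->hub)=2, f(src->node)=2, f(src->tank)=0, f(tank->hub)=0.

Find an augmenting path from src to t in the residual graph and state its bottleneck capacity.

Residual along src->tank->hub->gate->mux->t: src->tank: 7, tank->hub: 11, hub->gate: 3, gate->mux: 7, mux->t: 6.
Bottleneck = min = 3.

src->tank->hub->gate->mux->t, bottleneck 3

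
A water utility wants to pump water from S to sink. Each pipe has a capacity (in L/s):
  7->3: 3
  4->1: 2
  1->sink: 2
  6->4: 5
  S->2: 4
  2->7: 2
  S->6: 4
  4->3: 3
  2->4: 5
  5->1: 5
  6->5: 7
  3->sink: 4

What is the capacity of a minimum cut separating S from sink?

6

Max flow = 6 (via 4 augmenting paths).
In the residual at optimum, the set reachable from S is {1, 2, 3, 4, 5, 6, 7, S}.
Cut edges: 1->sink (cap 2), 3->sink (cap 4). Sum = 6.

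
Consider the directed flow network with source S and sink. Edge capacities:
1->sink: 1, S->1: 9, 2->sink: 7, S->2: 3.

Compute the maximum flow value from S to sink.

4

Augment S->2->sink: bottleneck 3. Total 3.
Augment S->1->sink: bottleneck 1. Total 4.
No augmenting path remains in the residual graph.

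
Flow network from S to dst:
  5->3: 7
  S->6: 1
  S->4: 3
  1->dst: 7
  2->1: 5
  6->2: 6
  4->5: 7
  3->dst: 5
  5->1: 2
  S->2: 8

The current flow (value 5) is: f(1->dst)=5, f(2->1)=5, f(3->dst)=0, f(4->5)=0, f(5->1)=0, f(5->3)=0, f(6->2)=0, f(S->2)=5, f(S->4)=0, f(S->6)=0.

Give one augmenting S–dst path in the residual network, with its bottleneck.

S->4->5->1->dst, bottleneck 2

Residual along S->4->5->1->dst: S->4: 3, 4->5: 7, 5->1: 2, 1->dst: 2.
Bottleneck = min = 2.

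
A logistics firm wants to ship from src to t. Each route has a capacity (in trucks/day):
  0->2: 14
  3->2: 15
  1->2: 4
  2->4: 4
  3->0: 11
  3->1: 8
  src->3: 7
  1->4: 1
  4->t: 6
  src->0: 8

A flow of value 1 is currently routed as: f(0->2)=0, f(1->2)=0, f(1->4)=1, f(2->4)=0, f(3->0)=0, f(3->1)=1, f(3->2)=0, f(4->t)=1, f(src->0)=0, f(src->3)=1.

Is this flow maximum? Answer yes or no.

No

Residual path src->3->2->4->t has bottleneck 4 > 0.
Pushing 4 along it raises the flow to 5, so the given flow is not maximum.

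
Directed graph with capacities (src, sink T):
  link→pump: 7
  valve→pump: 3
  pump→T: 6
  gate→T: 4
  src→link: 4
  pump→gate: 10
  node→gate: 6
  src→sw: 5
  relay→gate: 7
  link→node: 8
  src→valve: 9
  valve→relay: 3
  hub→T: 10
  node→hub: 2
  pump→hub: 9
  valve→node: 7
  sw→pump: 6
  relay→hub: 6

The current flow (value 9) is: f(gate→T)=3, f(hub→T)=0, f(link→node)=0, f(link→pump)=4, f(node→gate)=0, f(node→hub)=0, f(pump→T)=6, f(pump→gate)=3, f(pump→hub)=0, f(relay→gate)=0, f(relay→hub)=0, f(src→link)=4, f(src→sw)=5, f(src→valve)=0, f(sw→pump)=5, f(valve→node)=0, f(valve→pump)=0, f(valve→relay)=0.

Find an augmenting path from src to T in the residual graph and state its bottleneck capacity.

Residual along src→valve→node→gate→T: src→valve: 9, valve→node: 7, node→gate: 6, gate→T: 1.
Bottleneck = min = 1.

src→valve→node→gate→T, bottleneck 1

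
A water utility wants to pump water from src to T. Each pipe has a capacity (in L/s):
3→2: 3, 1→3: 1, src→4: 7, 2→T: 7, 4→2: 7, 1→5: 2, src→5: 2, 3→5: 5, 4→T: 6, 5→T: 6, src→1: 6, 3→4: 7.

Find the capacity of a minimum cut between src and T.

12

Max flow = 12 (via 5 augmenting paths).
In the residual at optimum, the set reachable from src is {1, src}.
Cut edges: src→5 (cap 2), src→4 (cap 7), 1→3 (cap 1), 1→5 (cap 2). Sum = 12.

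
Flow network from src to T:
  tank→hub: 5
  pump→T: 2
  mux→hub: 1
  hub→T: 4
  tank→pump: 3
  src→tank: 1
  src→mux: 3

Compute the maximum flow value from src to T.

Augment src→tank→pump→T: bottleneck 1. Total 1.
Augment src→mux→hub→T: bottleneck 1. Total 2.
No augmenting path remains in the residual graph.

2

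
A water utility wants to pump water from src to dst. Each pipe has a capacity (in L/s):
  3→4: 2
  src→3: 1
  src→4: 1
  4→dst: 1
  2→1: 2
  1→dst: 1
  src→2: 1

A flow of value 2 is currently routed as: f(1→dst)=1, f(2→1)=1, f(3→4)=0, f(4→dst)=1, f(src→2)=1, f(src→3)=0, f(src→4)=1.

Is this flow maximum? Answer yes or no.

Residual reachable from src: {3, 4, src}; dst is not reachable.
Saturated cut: src→2, 4→dst with total capacity 2 = current flow value. Flow is maximum.

Yes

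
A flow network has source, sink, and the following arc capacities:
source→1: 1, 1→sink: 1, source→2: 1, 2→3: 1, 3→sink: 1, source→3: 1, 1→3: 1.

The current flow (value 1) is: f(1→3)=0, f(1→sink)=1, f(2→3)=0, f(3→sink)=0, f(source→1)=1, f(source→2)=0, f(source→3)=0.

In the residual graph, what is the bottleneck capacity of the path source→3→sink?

Residual capacities along the path: source→3: 1, 3→sink: 1.
Minimum is 1.

1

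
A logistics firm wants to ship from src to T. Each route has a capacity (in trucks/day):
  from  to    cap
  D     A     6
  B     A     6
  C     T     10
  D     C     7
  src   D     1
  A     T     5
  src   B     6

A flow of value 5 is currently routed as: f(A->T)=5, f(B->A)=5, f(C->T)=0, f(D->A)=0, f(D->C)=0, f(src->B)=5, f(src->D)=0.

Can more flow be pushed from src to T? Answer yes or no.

Yes

Residual path src->D->C->T has bottleneck 1 > 0.
Pushing 1 along it raises the flow to 6, so the given flow is not maximum.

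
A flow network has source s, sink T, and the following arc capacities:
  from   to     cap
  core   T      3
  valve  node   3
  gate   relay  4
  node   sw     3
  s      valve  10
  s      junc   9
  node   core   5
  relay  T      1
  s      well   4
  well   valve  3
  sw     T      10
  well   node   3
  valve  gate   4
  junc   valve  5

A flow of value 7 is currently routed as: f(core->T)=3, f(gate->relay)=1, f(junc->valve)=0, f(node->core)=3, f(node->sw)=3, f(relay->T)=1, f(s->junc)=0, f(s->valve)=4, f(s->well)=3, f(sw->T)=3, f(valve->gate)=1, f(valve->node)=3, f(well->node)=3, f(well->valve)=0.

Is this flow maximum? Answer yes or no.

Residual reachable from s: {gate, junc, relay, s, valve, well}; T is not reachable.
Saturated cut: well->node, valve->node, relay->T with total capacity 7 = current flow value. Flow is maximum.

Yes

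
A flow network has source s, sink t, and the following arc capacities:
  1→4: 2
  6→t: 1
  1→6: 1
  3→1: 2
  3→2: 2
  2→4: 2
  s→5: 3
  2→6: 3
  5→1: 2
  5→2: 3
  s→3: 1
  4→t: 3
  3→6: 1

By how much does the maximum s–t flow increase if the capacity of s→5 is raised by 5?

Original max flow = 4.
Even with extra capacity on s→5, another cut of capacity 4 remains binding.
New max flow = 4. Increase = 0.

0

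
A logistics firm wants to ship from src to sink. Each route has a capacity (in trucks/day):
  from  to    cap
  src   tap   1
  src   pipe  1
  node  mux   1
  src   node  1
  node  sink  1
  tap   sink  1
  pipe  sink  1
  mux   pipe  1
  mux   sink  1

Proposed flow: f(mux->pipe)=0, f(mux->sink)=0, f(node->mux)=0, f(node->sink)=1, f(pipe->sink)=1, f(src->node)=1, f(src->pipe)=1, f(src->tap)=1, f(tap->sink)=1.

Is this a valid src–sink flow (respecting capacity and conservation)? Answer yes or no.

Every edge has 0 ≤ f(e) ≤ cap(e).
At each intermediate node, inflow equals outflow.

Yes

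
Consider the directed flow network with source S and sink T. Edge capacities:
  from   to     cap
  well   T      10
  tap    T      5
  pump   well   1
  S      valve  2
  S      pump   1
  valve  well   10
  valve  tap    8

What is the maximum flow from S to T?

3

Augment S->pump->well->T: bottleneck 1. Total 1.
Augment S->valve->well->T: bottleneck 2. Total 3.
No augmenting path remains in the residual graph.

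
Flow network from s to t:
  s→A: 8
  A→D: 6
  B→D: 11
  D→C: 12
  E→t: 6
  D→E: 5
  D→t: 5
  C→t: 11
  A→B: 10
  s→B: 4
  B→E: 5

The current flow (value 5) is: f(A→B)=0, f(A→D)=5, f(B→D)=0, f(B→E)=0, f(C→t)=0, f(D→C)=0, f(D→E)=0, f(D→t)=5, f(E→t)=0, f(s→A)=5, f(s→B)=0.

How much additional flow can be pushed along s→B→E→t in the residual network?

Residual capacities along the path: s→B: 4, B→E: 5, E→t: 6.
Minimum is 4.

4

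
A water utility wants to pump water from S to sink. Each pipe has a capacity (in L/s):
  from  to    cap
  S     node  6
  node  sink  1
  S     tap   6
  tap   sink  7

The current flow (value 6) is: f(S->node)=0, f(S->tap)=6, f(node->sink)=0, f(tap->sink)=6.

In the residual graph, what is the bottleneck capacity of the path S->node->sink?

1

Residual capacities along the path: S->node: 6, node->sink: 1.
Minimum is 1.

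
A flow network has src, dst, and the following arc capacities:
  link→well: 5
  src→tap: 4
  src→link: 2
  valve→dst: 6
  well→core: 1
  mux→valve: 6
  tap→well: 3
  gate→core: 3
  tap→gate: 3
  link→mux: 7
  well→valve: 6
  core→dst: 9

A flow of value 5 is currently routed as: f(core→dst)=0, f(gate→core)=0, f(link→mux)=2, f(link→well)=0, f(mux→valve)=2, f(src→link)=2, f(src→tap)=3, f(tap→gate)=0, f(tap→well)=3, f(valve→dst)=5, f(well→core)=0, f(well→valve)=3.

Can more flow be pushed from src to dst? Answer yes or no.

Residual path src→tap→gate→core→dst has bottleneck 1 > 0.
Pushing 1 along it raises the flow to 6, so the given flow is not maximum.

Yes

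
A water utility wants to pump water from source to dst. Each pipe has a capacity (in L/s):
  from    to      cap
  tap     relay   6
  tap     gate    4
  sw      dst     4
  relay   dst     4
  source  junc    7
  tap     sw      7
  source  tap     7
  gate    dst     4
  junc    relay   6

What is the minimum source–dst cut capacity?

11

Max flow = 11 (via 3 augmenting paths).
In the residual at optimum, the set reachable from source is {junc, relay, source}.
Cut edges: source→tap (cap 7), relay→dst (cap 4). Sum = 11.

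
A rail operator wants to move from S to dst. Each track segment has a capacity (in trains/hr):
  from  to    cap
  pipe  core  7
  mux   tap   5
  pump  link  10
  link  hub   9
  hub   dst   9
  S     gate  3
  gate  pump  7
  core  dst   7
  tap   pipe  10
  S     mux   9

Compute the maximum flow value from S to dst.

Augment S->gate->pump->link->hub->dst: bottleneck 3. Total 3.
Augment S->mux->tap->pipe->core->dst: bottleneck 5. Total 8.
No augmenting path remains in the residual graph.

8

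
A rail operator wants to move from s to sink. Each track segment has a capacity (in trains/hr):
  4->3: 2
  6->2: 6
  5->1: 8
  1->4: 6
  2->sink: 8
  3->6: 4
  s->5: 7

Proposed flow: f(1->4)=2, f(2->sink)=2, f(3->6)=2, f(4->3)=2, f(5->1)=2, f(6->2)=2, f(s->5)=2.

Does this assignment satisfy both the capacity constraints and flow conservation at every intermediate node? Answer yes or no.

Every edge has 0 ≤ f(e) ≤ cap(e).
At each intermediate node, inflow equals outflow.

Yes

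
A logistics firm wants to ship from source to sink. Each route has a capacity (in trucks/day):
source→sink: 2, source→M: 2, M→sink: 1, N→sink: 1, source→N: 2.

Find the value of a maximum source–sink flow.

Augment source→sink: bottleneck 2. Total 2.
Augment source→N→sink: bottleneck 1. Total 3.
Augment source→M→sink: bottleneck 1. Total 4.
No augmenting path remains in the residual graph.

4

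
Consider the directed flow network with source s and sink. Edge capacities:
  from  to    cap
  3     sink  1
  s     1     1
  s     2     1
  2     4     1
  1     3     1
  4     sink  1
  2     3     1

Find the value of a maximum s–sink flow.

Augment s->1->3->sink: bottleneck 1. Total 1.
Augment s->2->4->sink: bottleneck 1. Total 2.
No augmenting path remains in the residual graph.

2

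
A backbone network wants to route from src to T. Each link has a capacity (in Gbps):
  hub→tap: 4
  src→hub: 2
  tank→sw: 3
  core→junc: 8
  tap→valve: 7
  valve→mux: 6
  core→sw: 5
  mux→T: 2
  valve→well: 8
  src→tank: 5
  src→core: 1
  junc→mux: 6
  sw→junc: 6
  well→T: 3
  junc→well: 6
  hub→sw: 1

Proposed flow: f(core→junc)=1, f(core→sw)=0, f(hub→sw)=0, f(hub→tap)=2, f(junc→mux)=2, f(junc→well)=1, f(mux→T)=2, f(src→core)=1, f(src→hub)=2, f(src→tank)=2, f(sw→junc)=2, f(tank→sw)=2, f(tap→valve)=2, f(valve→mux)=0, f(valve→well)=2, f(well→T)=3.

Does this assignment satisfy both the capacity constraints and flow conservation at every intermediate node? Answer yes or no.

Every edge has 0 ≤ f(e) ≤ cap(e).
At each intermediate node, inflow equals outflow.

Yes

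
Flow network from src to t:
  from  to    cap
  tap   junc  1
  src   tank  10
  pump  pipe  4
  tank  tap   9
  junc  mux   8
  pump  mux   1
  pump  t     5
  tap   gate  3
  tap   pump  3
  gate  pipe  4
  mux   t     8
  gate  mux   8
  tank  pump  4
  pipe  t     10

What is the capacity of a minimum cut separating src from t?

10

Max flow = 10 (via 5 augmenting paths).
In the residual at optimum, the set reachable from src is {src}.
Cut edges: src->tank (cap 10). Sum = 10.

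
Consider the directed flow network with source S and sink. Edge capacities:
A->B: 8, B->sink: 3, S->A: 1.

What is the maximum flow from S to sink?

1

Augment S->A->B->sink: bottleneck 1. Total 1.
No augmenting path remains in the residual graph.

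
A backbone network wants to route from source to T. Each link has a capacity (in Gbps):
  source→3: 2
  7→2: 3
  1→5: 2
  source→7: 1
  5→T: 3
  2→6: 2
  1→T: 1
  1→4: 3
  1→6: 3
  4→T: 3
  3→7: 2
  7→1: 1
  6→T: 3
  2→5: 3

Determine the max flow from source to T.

3

Augment source→7→1→T: bottleneck 1. Total 1.
Augment source→3→7→2→6→T: bottleneck 2. Total 3.
No augmenting path remains in the residual graph.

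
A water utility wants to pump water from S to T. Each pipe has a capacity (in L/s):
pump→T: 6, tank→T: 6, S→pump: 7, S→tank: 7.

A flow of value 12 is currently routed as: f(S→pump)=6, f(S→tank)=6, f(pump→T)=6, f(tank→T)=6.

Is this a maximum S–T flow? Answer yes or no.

Yes

Residual reachable from S: {S, pump, tank}; T is not reachable.
Saturated cut: tank→T, pump→T with total capacity 12 = current flow value. Flow is maximum.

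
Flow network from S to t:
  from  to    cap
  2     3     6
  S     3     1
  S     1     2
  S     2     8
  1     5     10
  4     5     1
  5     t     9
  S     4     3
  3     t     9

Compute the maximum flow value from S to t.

Augment S→3→t: bottleneck 1. Total 1.
Augment S→1→5→t: bottleneck 2. Total 3.
Augment S→2→3→t: bottleneck 6. Total 9.
Augment S→4→5→t: bottleneck 1. Total 10.
No augmenting path remains in the residual graph.

10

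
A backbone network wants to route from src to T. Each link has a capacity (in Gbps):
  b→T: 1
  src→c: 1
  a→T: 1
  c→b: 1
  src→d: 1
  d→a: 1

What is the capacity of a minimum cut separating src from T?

Max flow = 2 (via 2 augmenting paths).
In the residual at optimum, the set reachable from src is {src}.
Cut edges: src→d (cap 1), src→c (cap 1). Sum = 2.

2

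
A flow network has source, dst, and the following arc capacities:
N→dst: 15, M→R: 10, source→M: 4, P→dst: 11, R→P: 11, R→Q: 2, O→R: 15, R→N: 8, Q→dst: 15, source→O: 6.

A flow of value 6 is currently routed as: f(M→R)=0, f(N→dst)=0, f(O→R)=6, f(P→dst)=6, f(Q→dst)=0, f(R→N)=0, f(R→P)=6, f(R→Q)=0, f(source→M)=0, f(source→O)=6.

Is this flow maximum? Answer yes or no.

No

Residual path source→M→R→P→dst has bottleneck 4 > 0.
Pushing 4 along it raises the flow to 10, so the given flow is not maximum.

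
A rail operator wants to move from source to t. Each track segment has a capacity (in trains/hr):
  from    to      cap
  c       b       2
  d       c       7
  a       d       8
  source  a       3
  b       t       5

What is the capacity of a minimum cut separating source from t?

Max flow = 2 (via 1 augmenting path).
In the residual at optimum, the set reachable from source is {a, c, d, source}.
Cut edges: c->b (cap 2). Sum = 2.

2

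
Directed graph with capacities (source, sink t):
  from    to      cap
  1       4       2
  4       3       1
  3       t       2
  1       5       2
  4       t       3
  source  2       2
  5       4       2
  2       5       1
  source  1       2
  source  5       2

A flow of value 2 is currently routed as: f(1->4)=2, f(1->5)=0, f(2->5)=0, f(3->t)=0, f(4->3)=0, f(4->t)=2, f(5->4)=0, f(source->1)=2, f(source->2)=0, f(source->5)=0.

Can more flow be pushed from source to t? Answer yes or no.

Residual path source->5->4->t has bottleneck 1 > 0.
Pushing 1 along it raises the flow to 3, so the given flow is not maximum.

Yes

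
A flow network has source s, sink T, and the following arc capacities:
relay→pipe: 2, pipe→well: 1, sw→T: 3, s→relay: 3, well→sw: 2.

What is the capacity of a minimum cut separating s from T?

1

Max flow = 1 (via 1 augmenting path).
In the residual at optimum, the set reachable from s is {pipe, relay, s}.
Cut edges: pipe→well (cap 1). Sum = 1.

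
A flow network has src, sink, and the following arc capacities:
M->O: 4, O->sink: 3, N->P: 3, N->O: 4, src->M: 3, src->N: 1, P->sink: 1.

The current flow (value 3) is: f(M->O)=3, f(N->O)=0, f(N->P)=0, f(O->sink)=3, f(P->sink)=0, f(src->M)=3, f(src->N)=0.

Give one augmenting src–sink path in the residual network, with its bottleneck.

Residual along src->N->P->sink: src->N: 1, N->P: 3, P->sink: 1.
Bottleneck = min = 1.

src->N->P->sink, bottleneck 1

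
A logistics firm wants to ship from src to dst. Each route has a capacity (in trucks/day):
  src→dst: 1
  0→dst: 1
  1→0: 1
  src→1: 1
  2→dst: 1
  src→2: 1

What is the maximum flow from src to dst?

Augment src→dst: bottleneck 1. Total 1.
Augment src→2→dst: bottleneck 1. Total 2.
Augment src→1→0→dst: bottleneck 1. Total 3.
No augmenting path remains in the residual graph.

3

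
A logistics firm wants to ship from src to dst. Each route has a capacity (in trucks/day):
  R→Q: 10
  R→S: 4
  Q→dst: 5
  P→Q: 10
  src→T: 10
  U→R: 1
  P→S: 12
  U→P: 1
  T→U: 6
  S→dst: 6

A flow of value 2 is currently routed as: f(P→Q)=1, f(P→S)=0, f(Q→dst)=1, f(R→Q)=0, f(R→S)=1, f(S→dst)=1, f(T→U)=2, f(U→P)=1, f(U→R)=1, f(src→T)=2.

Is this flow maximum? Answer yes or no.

Yes

Residual reachable from src: {T, U, src}; dst is not reachable.
Saturated cut: U→P, U→R with total capacity 2 = current flow value. Flow is maximum.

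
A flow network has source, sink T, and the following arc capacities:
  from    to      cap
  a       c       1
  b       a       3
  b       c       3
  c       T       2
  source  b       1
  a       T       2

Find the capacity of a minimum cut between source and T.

1

Max flow = 1 (via 1 augmenting path).
In the residual at optimum, the set reachable from source is {source}.
Cut edges: source->b (cap 1). Sum = 1.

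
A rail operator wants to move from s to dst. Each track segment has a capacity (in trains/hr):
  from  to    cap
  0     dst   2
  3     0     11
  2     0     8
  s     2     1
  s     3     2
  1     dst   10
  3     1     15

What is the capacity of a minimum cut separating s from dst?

Max flow = 3 (via 2 augmenting paths).
In the residual at optimum, the set reachable from s is {s}.
Cut edges: s->3 (cap 2), s->2 (cap 1). Sum = 3.

3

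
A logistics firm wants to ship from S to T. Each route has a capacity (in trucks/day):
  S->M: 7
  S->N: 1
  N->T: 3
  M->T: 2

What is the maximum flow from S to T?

3

Augment S->N->T: bottleneck 1. Total 1.
Augment S->M->T: bottleneck 2. Total 3.
No augmenting path remains in the residual graph.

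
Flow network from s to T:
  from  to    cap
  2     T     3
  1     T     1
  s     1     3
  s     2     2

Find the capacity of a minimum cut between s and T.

3

Max flow = 3 (via 2 augmenting paths).
In the residual at optimum, the set reachable from s is {1, s}.
Cut edges: s→2 (cap 2), 1→T (cap 1). Sum = 3.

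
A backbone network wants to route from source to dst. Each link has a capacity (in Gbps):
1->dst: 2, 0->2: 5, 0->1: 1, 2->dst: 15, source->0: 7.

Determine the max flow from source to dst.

6

Augment source->0->2->dst: bottleneck 5. Total 5.
Augment source->0->1->dst: bottleneck 1. Total 6.
No augmenting path remains in the residual graph.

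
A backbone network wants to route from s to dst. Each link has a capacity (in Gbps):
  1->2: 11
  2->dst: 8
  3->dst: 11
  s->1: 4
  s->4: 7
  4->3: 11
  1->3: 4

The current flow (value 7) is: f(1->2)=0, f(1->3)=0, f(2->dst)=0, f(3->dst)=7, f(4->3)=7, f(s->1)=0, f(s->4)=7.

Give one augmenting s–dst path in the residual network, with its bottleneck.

Residual along s->1->3->dst: s->1: 4, 1->3: 4, 3->dst: 4.
Bottleneck = min = 4.

s->1->3->dst, bottleneck 4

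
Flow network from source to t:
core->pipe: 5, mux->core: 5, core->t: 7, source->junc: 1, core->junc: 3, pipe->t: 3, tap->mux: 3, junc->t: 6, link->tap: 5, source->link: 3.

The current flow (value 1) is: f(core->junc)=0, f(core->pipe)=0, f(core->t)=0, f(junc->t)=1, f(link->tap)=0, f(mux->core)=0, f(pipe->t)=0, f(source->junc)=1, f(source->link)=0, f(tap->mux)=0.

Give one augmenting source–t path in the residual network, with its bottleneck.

Residual along source->link->tap->mux->core->t: source->link: 3, link->tap: 5, tap->mux: 3, mux->core: 5, core->t: 7.
Bottleneck = min = 3.

source->link->tap->mux->core->t, bottleneck 3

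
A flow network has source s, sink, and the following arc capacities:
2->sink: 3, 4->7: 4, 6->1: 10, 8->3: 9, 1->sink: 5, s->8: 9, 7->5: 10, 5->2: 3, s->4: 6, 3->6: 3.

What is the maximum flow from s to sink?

6

Augment s->4->7->5->2->sink: bottleneck 3. Total 3.
Augment s->8->3->6->1->sink: bottleneck 3. Total 6.
No augmenting path remains in the residual graph.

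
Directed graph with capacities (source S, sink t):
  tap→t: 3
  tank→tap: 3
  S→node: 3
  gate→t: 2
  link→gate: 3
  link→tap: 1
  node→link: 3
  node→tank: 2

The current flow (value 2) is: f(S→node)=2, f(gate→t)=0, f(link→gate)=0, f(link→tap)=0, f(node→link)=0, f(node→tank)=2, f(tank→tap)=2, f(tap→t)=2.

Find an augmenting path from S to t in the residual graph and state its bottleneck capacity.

Residual along S→node→link→tap→t: S→node: 1, node→link: 3, link→tap: 1, tap→t: 1.
Bottleneck = min = 1.

S→node→link→tap→t, bottleneck 1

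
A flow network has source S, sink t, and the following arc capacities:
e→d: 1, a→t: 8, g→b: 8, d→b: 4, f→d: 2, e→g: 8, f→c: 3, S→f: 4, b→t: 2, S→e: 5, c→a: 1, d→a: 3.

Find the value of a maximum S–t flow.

6

Augment S→f→c→a→t: bottleneck 1. Total 1.
Augment S→f→d→a→t: bottleneck 2. Total 3.
Augment S→e→d→a→t: bottleneck 1. Total 4.
Augment S→e→g→b→t: bottleneck 2. Total 6.
No augmenting path remains in the residual graph.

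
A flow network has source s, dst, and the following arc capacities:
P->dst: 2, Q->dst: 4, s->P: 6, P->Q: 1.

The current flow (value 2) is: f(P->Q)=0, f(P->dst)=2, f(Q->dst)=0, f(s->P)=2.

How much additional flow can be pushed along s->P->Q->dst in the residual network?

1

Residual capacities along the path: s->P: 4, P->Q: 1, Q->dst: 4.
Minimum is 1.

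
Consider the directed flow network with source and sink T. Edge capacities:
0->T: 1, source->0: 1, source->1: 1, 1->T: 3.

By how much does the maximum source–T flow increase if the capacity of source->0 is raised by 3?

Original max flow = 2.
Even with extra capacity on source->0, another cut of capacity 2 remains binding.
New max flow = 2. Increase = 0.

0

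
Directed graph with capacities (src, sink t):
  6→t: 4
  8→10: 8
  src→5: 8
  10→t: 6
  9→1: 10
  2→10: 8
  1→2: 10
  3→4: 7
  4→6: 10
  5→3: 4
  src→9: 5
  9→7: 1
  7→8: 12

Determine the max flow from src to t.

Augment src→9→7→8→10→t: bottleneck 1. Total 1.
Augment src→9→1→2→10→t: bottleneck 4. Total 5.
Augment src→5→3→4→6→t: bottleneck 4. Total 9.
No augmenting path remains in the residual graph.

9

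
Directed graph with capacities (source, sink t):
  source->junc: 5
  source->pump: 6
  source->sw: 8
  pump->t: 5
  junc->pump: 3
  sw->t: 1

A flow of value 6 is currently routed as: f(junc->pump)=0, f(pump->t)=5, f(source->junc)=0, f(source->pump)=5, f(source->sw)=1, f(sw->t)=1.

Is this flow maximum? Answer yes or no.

Yes

Residual reachable from source: {junc, pump, source, sw}; t is not reachable.
Saturated cut: pump->t, sw->t with total capacity 6 = current flow value. Flow is maximum.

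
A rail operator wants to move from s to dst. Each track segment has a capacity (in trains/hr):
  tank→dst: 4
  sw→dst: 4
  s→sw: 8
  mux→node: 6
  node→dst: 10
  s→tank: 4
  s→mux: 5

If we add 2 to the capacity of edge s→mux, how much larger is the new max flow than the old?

1

Original max flow = 13.
After raising cap(s→mux), augmenting paths through that edge carry 1 more unit.
New max flow = 14. Increase = 1.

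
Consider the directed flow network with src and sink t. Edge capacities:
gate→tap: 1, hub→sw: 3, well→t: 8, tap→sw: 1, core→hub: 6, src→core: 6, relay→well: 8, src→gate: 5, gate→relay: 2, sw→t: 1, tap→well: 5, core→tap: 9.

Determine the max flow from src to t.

Augment src→gate→relay→well→t: bottleneck 2. Total 2.
Augment src→gate→tap→well→t: bottleneck 1. Total 3.
Augment src→core→tap→well→t: bottleneck 4. Total 7.
Augment src→core→tap→sw→t: bottleneck 1. Total 8.
No augmenting path remains in the residual graph.

8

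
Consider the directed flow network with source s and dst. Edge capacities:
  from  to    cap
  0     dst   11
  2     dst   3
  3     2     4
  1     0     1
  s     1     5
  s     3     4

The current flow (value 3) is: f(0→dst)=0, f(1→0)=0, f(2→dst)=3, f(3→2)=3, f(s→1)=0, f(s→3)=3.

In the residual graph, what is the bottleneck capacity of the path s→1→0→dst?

1

Residual capacities along the path: s→1: 5, 1→0: 1, 0→dst: 11.
Minimum is 1.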